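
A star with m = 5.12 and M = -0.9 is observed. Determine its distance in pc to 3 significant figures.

160 pc

m − M = 5 log₁₀(d/10 pc)
5.12 − (-0.9) = 6.02 = 5 log₁₀(d/10)
d = 10 × 10^(6.02/5) = 10 × 10^1.204 = 160.0 pc.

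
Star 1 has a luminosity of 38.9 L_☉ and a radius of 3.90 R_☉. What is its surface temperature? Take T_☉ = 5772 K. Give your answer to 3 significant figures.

T/T_☉ = (L/L_☉)^(1/4) / (R/R_☉)^(1/2)
T = 5772 × (38.9)^(1/4) / √(3.90) = 5772 × 2.497 / 1.975 = 7299 K.

7.30×10^3 K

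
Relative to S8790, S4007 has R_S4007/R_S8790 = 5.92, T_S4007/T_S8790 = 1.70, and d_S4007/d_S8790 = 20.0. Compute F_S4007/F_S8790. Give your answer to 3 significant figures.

0.732

L_S4007/L_S8790 = (R_S4007/R_S8790)²(T_S4007/T_S8790)⁴ = (5.92)² × (1.70)⁴ = 292.7.
F_S4007/F_S8790 = (L_S4007/L_S8790)/(d_S4007/d_S8790)² = 292.7 / (20.0)² = 0.7318.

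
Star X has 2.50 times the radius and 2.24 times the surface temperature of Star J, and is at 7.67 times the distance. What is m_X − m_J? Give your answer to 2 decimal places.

L_X/L_J = (2.50)²(2.24)⁴ = 157.4.
F_X/F_J = (L_X/L_J)/(d_X/d_J)² = 157.4/58.83 = 2.675.
m_X − m_J = −2.5 log₁₀(2.675) = -1.07.

-1.07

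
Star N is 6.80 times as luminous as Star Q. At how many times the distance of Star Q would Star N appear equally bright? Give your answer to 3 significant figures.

2.61

Equal flux requires L_N/d_N² = L_Q/d_Q², so d_N/d_Q = √(L_N/L_Q)
= √(6.80) = 2.608.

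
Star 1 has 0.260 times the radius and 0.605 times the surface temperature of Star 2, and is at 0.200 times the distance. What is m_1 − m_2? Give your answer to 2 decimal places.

L_1/L_2 = (0.260)²(0.605)⁴ = 0.009057.
F_1/F_2 = (L_1/L_2)/(d_1/d_2)² = 0.009057/0.04000 = 0.2264.
m_1 − m_2 = −2.5 log₁₀(0.2264) = 1.61.

1.61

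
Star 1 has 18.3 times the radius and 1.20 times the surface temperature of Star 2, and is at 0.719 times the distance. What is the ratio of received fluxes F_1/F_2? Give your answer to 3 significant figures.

1.34×10^3

L_1/L_2 = (R_1/R_2)²(T_1/T_2)⁴ = (18.3)² × (1.20)⁴ = 694.4.
F_1/F_2 = (L_1/L_2)/(d_1/d_2)² = 694.4 / (0.719)² = 1343.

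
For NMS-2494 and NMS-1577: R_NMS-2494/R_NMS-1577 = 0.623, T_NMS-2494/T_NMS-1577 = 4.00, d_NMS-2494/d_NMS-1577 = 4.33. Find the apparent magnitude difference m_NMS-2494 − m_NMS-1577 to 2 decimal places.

-1.81

L_NMS-2494/L_NMS-1577 = (0.623)²(4.00)⁴ = 99.36.
F_NMS-2494/F_NMS-1577 = (L_NMS-2494/L_NMS-1577)/(d_NMS-2494/d_NMS-1577)² = 99.36/18.75 = 5.300.
m_NMS-2494 − m_NMS-1577 = −2.5 log₁₀(5.300) = -1.81.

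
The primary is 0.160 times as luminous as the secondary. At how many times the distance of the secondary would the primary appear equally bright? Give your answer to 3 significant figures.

0.400

Equal flux requires L_p/d_p² = L_s/d_s², so d_p/d_s = √(L_p/L_s)
= √(0.160) = 0.4000.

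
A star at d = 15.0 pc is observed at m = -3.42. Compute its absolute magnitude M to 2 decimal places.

-4.30

M = m − 5 log₁₀(d/10 pc) = -3.42 − 5 log₁₀(15.0/10)
  = -3.42 − 5 × 0.176 = -3.42 − 0.88 = -4.30.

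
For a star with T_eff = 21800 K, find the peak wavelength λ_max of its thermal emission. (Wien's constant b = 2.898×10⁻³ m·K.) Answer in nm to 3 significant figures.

133 nm

λ_max = b/T = 2.898×10⁻³ / 21800 = 1.33×10^-7 m = 132.9 nm.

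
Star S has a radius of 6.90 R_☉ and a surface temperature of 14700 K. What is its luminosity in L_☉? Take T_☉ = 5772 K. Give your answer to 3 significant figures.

2.00×10^3 L_☉

L/L_☉ = (R/R_☉)² (T/T_☉)⁴ = (6.90)² × (14700/5772)⁴
       = 47.61 × (2.547)⁴ = 47.61 × 42.07 = 2003.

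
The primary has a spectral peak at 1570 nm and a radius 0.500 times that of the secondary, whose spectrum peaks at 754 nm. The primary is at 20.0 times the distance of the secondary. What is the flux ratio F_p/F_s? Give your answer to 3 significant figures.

Wien's law: T_p/T_s = λ_s/λ_p = 754/1570 = 0.4803.
L_p/L_s = (R_p/R_s)²(T_p/T_s)⁴ = (0.500)²(0.4803)⁴ = 0.01330.
F_p/F_s = (L_p/L_s)/(d_p/d_s)² = 0.01330/(20.0)² = 3.325×10^-5.

3.32×10^-5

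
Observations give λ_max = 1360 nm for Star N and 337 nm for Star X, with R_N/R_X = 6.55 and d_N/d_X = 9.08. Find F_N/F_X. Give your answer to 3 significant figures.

Wien's law: T_N/T_X = λ_X/λ_N = 337/1360 = 0.2478.
L_N/L_X = (R_N/R_X)²(T_N/T_X)⁴ = (6.55)²(0.2478)⁴ = 0.1618.
F_N/F_X = (L_N/L_X)/(d_N/d_X)² = 0.1618/(9.08)² = 0.001962.

0.00196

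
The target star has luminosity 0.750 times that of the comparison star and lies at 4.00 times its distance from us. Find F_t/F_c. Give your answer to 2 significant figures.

F = L/(4πd²), so F_t/F_c = (L_t/L_c) / (d_t/d_c)²
= 0.750 / (4.00)² = 0.750 / 16.00 = 0.04688.

0.047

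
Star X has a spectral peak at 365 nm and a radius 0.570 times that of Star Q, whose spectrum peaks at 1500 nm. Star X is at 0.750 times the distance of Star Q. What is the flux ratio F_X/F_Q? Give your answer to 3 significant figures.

Wien's law: T_X/T_Q = λ_Q/λ_X = 1500/365 = 4.110.
L_X/L_Q = (R_X/R_Q)²(T_X/T_Q)⁴ = (0.570)²(4.110)⁴ = 92.67.
F_X/F_Q = (L_X/L_Q)/(d_X/d_Q)² = 92.67/(0.750)² = 164.7.

165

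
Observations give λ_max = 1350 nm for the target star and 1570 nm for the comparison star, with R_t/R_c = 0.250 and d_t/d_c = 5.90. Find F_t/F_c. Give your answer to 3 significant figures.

0.00328

Wien's law: T_t/T_c = λ_c/λ_t = 1570/1350 = 1.163.
L_t/L_c = (R_t/R_c)²(T_t/T_c)⁴ = (0.250)²(1.163)⁴ = 0.1143.
F_t/F_c = (L_t/L_c)/(d_t/d_c)² = 0.1143/(5.90)² = 0.003284.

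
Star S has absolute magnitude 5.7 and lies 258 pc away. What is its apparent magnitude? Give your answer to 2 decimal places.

12.76

m = M + 5 log₁₀(d/10 pc) = 5.7 + 5 log₁₀(258/10)
  = 5.7 + 5 × 1.412 = 5.7 + 7.06 = 12.76.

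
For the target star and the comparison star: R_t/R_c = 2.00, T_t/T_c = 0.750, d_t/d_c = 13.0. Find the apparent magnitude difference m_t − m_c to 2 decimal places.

L_t/L_c = (2.00)²(0.750)⁴ = 1.266.
F_t/F_c = (L_t/L_c)/(d_t/d_c)² = 1.266/169.0 = 0.007489.
m_t − m_c = −2.5 log₁₀(0.007489) = 5.31.

5.31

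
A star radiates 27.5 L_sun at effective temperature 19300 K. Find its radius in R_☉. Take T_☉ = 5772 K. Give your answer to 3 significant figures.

R/R_☉ = √(L/L_☉) / (T/T_☉)² = √(27.5) / (3.344)²
       = 5.244 / 11.18 = 0.4690.

0.469 R_☉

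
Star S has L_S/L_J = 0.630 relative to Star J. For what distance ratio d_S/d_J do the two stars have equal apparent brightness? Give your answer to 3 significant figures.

Equal flux requires L_S/d_S² = L_J/d_J², so d_S/d_J = √(L_S/L_J)
= √(0.630) = 0.7937.

0.794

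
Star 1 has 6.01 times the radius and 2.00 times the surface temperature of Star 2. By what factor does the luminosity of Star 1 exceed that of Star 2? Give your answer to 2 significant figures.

5.8×10^2

From the Stefan–Boltzmann law, L ∝ R²T⁴, so
L_1/L_2 = (R_1/R_2)² (T_1/T_2)⁴ = (6.01)² × (2.00)⁴ = 36.12 × 16.00 = 577.9.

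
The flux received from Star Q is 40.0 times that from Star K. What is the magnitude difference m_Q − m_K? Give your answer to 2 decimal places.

m_Q − m_K = −2.5 log₁₀(F_Q/F_K) = −2.5 log₁₀(40.0) = −2.5 × (1.602) = -4.005.

-4.01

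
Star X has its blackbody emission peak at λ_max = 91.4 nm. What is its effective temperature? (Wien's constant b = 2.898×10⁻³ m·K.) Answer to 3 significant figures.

3.17×10^4 K

T = b/λ_max = 2.898×10⁻³ / (91.4×10⁻⁹) = 3.171×10^4 K.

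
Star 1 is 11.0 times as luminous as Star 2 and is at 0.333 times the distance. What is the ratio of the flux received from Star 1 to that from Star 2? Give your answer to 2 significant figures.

F = L/(4πd²), so F_1/F_2 = (L_1/L_2) / (d_1/d_2)²
= 11.0 / (0.333)² = 11.0 / 0.1109 = 99.20.

99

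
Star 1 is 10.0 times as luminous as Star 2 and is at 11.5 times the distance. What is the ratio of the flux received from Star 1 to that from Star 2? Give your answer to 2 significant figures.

0.076

F = L/(4πd²), so F_1/F_2 = (L_1/L_2) / (d_1/d_2)²
= 10.0 / (11.5)² = 10.0 / 132.2 = 0.07561.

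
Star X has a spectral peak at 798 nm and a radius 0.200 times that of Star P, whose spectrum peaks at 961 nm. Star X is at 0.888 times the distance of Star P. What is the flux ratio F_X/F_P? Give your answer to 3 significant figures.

Wien's law: T_X/T_P = λ_P/λ_X = 961/798 = 1.204.
L_X/L_P = (R_X/R_P)²(T_X/T_P)⁴ = (0.200)²(1.204)⁴ = 0.08413.
F_X/F_P = (L_X/L_P)/(d_X/d_P)² = 0.08413/(0.888)² = 0.1067.

0.107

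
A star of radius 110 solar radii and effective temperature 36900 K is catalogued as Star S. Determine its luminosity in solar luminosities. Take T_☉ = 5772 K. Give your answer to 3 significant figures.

L/L_☉ = (R/R_☉)² (T/T_☉)⁴ = (110)² × (36900/5772)⁴
       = 1.210×10^4 × (6.393)⁴ = 1.210×10^4 × 1670 = 2.021×10^7.

2.02×10^7 solar luminosities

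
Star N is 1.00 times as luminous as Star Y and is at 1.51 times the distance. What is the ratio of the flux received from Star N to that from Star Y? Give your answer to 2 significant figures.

F = L/(4πd²), so F_N/F_Y = (L_N/L_Y) / (d_N/d_Y)²
= 1.00 / (1.51)² = 1.00 / 2.280 = 0.4386.

0.44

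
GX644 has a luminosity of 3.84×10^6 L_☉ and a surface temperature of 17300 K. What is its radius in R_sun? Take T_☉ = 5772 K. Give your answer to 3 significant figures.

218 R_sun

R/R_☉ = √(L/L_☉) / (T/T_☉)² = √(3.84×10^6) / (2.997)²
       = 1960 / 8.983 = 218.1.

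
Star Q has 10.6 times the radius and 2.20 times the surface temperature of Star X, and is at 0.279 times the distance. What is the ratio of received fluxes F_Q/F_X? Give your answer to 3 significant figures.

L_Q/L_X = (R_Q/R_X)²(T_Q/T_X)⁴ = (10.6)² × (2.20)⁴ = 2632.
F_Q/F_X = (L_Q/L_X)/(d_Q/d_X)² = 2632 / (0.279)² = 3.381×10^4.

3.38×10^4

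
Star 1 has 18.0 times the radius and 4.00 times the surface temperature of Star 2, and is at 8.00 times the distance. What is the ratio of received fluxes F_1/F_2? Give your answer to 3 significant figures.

L_1/L_2 = (R_1/R_2)²(T_1/T_2)⁴ = (18.0)² × (4.00)⁴ = 8.294×10^4.
F_1/F_2 = (L_1/L_2)/(d_1/d_2)² = 8.294×10^4 / (8.00)² = 1296.

1.30×10^3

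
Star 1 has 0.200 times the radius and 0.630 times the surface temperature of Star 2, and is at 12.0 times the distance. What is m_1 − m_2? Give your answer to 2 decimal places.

L_1/L_2 = (0.200)²(0.630)⁴ = 0.006301.
F_1/F_2 = (L_1/L_2)/(d_1/d_2)² = 0.006301/144.0 = 4.376×10^-5.
m_1 − m_2 = −2.5 log₁₀(4.376×10^-5) = 10.90.

10.90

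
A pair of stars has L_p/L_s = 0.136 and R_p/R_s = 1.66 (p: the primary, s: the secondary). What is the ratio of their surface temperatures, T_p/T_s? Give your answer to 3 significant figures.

L ∝ R²T⁴ gives T ∝ (L/R²)^(1/4), so
T_p/T_s = (0.136 / 1.66²)^(1/4) = (0.04935)^(1/4) = 0.4713.

0.471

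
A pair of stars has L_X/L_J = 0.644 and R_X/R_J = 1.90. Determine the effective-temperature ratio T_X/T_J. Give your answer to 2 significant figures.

0.65

L ∝ R²T⁴ gives T ∝ (L/R²)^(1/4), so
T_X/T_J = (0.644 / 1.90²)^(1/4) = (0.1784)^(1/4) = 0.6499.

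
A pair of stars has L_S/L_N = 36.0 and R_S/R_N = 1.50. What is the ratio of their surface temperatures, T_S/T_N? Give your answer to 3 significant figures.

L ∝ R²T⁴ gives T ∝ (L/R²)^(1/4), so
T_S/T_N = (36.0 / 1.50²)^(1/4) = (16.00)^(1/4) = 2.000.

2.00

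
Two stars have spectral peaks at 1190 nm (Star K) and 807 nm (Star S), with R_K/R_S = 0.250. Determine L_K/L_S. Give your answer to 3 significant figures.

Wien's law gives T ∝ 1/λ_max, so T_K/T_S = λ_S/λ_K = 807/1190 = 0.6782.
Then L ∝ R²T⁴ gives L_K/L_S = (0.250)² × (0.6782)⁴ = 0.06250 × 0.2115 = 0.01322.

0.0132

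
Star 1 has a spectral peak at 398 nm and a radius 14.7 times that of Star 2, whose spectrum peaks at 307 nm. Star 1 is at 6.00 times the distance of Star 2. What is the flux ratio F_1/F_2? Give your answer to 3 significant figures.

2.12

Wien's law: T_1/T_2 = λ_2/λ_1 = 307/398 = 0.7714.
L_1/L_2 = (R_1/R_2)²(T_1/T_2)⁴ = (14.7)²(0.7714)⁴ = 76.50.
F_1/F_2 = (L_1/L_2)/(d_1/d_2)² = 76.50/(6.00)² = 2.125.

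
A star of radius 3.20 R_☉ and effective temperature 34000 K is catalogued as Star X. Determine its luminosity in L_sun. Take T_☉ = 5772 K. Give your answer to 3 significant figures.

L/L_☉ = (R/R_☉)² (T/T_☉)⁴ = (3.20)² × (34000/5772)⁴
       = 10.24 × (5.891)⁴ = 10.24 × 1204 = 1.233×10^4.

1.23×10^4 L_sun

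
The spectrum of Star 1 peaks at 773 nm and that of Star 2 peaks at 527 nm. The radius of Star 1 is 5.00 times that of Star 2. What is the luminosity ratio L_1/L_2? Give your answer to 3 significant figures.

Wien's law gives T ∝ 1/λ_max, so T_1/T_2 = λ_2/λ_1 = 527/773 = 0.6818.
Then L ∝ R²T⁴ gives L_1/L_2 = (5.00)² × (0.6818)⁴ = 25.00 × 0.2160 = 5.401.

5.40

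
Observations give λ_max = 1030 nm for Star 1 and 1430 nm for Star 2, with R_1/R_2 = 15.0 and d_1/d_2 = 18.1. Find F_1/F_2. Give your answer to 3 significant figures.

2.55

Wien's law: T_1/T_2 = λ_2/λ_1 = 1430/1030 = 1.388.
L_1/L_2 = (R_1/R_2)²(T_1/T_2)⁴ = (15.0)²(1.388)⁴ = 835.9.
F_1/F_2 = (L_1/L_2)/(d_1/d_2)² = 835.9/(18.1)² = 2.552.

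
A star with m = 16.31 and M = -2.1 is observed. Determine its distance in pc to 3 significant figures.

4.81×10^4 pc

m − M = 5 log₁₀(d/10 pc)
16.31 − (-2.1) = 18.41 = 5 log₁₀(d/10)
d = 10 × 10^(18.41/5) = 10 × 10^3.682 = 4.808×10^4 pc.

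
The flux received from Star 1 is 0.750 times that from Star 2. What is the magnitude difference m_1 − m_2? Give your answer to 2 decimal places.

0.31

m_1 − m_2 = −2.5 log₁₀(F_1/F_2) = −2.5 log₁₀(0.750) = −2.5 × (-0.125) = 0.312.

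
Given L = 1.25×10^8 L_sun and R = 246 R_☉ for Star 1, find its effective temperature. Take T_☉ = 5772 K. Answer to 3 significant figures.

3.89×10^4 K

T/T_☉ = (L/L_☉)^(1/4) / (R/R_☉)^(1/2)
T = 5772 × (1.25×10^8)^(1/4) / √(246) = 5772 × 105.7 / 15.68 = 3.891×10^4 K.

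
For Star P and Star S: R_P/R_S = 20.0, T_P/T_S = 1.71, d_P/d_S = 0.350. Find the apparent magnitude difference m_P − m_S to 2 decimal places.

-11.11

L_P/L_S = (20.0)²(1.71)⁴ = 3420.
F_P/F_S = (L_P/L_S)/(d_P/d_S)² = 3420/0.1225 = 2.792×10^4.
m_P − m_S = −2.5 log₁₀(2.792×10^4) = -11.11.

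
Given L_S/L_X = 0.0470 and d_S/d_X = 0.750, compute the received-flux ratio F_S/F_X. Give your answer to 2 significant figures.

0.084

F = L/(4πd²), so F_S/F_X = (L_S/L_X) / (d_S/d_X)²
= 0.0470 / (0.750)² = 0.0470 / 0.5625 = 0.08356.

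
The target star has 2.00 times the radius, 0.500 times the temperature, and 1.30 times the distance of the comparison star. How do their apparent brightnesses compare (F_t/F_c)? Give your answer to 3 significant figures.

0.148

L_t/L_c = (R_t/R_c)²(T_t/T_c)⁴ = (2.00)² × (0.500)⁴ = 0.2500.
F_t/F_c = (L_t/L_c)/(d_t/d_c)² = 0.2500 / (1.30)² = 0.1479.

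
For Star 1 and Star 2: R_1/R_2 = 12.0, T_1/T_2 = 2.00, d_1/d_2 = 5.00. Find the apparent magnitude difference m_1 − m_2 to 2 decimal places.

L_1/L_2 = (12.0)²(2.00)⁴ = 2304.
F_1/F_2 = (L_1/L_2)/(d_1/d_2)² = 2304/25.00 = 92.16.
m_1 − m_2 = −2.5 log₁₀(92.16) = -4.91.

-4.91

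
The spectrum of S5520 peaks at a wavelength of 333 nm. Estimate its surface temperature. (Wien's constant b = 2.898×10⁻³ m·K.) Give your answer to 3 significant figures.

8.70×10^3 K

T = b/λ_max = 2.898×10⁻³ / (333×10⁻⁹) = 8703 K.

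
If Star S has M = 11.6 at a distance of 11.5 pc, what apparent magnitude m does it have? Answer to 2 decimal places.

11.90

m = M + 5 log₁₀(d/10 pc) = 11.6 + 5 log₁₀(11.5/10)
  = 11.6 + 5 × 0.061 = 11.6 + 0.30 = 11.90.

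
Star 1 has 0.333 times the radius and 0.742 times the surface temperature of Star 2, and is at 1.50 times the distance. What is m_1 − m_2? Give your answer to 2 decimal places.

4.56

L_1/L_2 = (0.333)²(0.742)⁴ = 0.03361.
F_1/F_2 = (L_1/L_2)/(d_1/d_2)² = 0.03361/2.250 = 0.01494.
m_1 − m_2 = −2.5 log₁₀(0.01494) = 4.56.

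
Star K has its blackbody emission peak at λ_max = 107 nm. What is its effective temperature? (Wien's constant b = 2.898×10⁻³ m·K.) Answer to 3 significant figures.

T = b/λ_max = 2.898×10⁻³ / (107×10⁻⁹) = 2.708×10^4 K.

2.71×10^4 K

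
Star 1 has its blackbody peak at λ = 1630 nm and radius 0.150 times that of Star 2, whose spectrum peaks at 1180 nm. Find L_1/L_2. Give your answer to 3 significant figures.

0.00618

Wien's law gives T ∝ 1/λ_max, so T_1/T_2 = λ_2/λ_1 = 1180/1630 = 0.7239.
Then L ∝ R²T⁴ gives L_1/L_2 = (0.150)² × (0.7239)⁴ = 0.02250 × 0.2746 = 0.006180.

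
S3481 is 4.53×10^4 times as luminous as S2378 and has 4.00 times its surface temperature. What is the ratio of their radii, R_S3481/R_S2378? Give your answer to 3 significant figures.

L ∝ R²T⁴ gives R ∝ √L / T², so
R_S3481/R_S2378 = √(4.53×10^4) / (4.00)² = 212.8 / 16.00 = 13.30.

13.3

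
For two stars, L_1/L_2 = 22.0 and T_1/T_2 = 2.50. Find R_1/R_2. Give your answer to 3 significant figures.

L ∝ R²T⁴ gives R ∝ √L / T², so
R_1/R_2 = √(22.0) / (2.50)² = 4.690 / 6.250 = 0.7505.

0.750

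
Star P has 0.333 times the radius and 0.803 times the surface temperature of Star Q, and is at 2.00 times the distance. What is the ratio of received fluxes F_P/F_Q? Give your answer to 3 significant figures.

0.0115

L_P/L_Q = (R_P/R_Q)²(T_P/T_Q)⁴ = (0.333)² × (0.803)⁴ = 0.04611.
F_P/F_Q = (L_P/L_Q)/(d_P/d_Q)² = 0.04611 / (2.00)² = 0.01153.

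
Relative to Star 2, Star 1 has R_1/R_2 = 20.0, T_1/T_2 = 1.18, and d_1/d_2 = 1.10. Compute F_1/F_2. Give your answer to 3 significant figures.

L_1/L_2 = (R_1/R_2)²(T_1/T_2)⁴ = (20.0)² × (1.18)⁴ = 775.5.
F_1/F_2 = (L_1/L_2)/(d_1/d_2)² = 775.5 / (1.10)² = 640.9.

641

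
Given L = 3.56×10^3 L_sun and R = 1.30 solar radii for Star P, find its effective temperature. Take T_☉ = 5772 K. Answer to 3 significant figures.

T/T_☉ = (L/L_☉)^(1/4) / (R/R_☉)^(1/2)
T = 5772 × (3.56×10^3)^(1/4) / √(1.30) = 5772 × 7.724 / 1.140 = 3.910×10^4 K.

3.91×10^4 K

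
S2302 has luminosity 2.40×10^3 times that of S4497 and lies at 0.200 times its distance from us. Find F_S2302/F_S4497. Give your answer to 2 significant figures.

6.0×10^4

F = L/(4πd²), so F_S2302/F_S4497 = (L_S2302/L_S4497) / (d_S2302/d_S4497)²
= 2.40×10^3 / (0.200)² = 2.40×10^3 / 0.04000 = 6.000×10^4.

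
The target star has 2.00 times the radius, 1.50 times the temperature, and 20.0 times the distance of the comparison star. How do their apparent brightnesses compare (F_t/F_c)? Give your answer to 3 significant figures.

0.0506

L_t/L_c = (R_t/R_c)²(T_t/T_c)⁴ = (2.00)² × (1.50)⁴ = 20.25.
F_t/F_c = (L_t/L_c)/(d_t/d_c)² = 20.25 / (20.0)² = 0.05063.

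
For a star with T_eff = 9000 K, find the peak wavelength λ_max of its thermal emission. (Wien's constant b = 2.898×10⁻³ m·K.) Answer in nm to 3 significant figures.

322 nm

λ_max = b/T = 2.898×10⁻³ / 9000 = 3.22×10^-7 m = 322.0 nm.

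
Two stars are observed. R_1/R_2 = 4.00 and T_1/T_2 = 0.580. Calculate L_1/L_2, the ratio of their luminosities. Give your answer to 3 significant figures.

1.81

From the Stefan–Boltzmann law, L ∝ R²T⁴, so
L_1/L_2 = (R_1/R_2)² (T_1/T_2)⁴ = (4.00)² × (0.580)⁴ = 16.00 × 0.1132 = 1.811.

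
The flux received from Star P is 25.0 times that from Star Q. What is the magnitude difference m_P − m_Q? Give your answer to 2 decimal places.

-3.49

m_P − m_Q = −2.5 log₁₀(F_P/F_Q) = −2.5 log₁₀(25.0) = −2.5 × (1.398) = -3.495.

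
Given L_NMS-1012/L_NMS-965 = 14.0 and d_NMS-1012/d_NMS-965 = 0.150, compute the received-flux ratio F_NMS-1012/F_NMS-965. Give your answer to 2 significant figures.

6.2×10^2

F = L/(4πd²), so F_NMS-1012/F_NMS-965 = (L_NMS-1012/L_NMS-965) / (d_NMS-1012/d_NMS-965)²
= 14.0 / (0.150)² = 14.0 / 0.02250 = 622.2.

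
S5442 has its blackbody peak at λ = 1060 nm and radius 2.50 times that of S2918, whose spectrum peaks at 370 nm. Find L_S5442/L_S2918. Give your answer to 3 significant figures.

0.0928

Wien's law gives T ∝ 1/λ_max, so T_S5442/T_S2918 = λ_S2918/λ_S5442 = 370/1060 = 0.3491.
Then L ∝ R²T⁴ gives L_S5442/L_S2918 = (2.50)² × (0.3491)⁴ = 6.250 × 0.01485 = 0.09278.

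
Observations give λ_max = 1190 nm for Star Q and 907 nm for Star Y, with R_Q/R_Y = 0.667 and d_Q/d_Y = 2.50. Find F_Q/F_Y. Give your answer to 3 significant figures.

Wien's law: T_Q/T_Y = λ_Y/λ_Q = 907/1190 = 0.7622.
L_Q/L_Y = (R_Q/R_Y)²(T_Q/T_Y)⁴ = (0.667)²(0.7622)⁴ = 0.1501.
F_Q/F_Y = (L_Q/L_Y)/(d_Q/d_Y)² = 0.1501/(2.50)² = 0.02402.

0.0240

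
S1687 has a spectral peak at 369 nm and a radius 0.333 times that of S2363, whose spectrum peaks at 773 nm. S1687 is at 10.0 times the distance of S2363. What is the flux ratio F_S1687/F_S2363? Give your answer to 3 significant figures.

Wien's law: T_S1687/T_S2363 = λ_S2363/λ_S1687 = 773/369 = 2.095.
L_S1687/L_S2363 = (R_S1687/R_S2363)²(T_S1687/T_S2363)⁴ = (0.333)²(2.095)⁴ = 2.136.
F_S1687/F_S2363 = (L_S1687/L_S2363)/(d_S1687/d_S2363)² = 2.136/(10.0)² = 0.02136.

0.0214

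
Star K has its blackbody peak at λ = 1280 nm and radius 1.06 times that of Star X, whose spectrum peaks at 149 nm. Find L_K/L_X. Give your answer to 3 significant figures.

2.06×10^-4

Wien's law gives T ∝ 1/λ_max, so T_K/T_X = λ_X/λ_K = 149/1280 = 0.1164.
Then L ∝ R²T⁴ gives L_K/L_X = (1.06)² × (0.1164)⁴ = 1.124 × 1.836×10^-4 = 2.063×10^-4.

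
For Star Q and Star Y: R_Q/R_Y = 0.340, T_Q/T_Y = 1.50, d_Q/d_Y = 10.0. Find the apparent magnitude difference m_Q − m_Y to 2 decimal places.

L_Q/L_Y = (0.340)²(1.50)⁴ = 0.5852.
F_Q/F_Y = (L_Q/L_Y)/(d_Q/d_Y)² = 0.5852/100.0 = 0.005852.
m_Q − m_Y = −2.5 log₁₀(0.005852) = 5.58.

5.58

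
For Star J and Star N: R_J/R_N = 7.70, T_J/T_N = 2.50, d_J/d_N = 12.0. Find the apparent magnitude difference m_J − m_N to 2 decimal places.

L_J/L_N = (7.70)²(2.50)⁴ = 2316.
F_J/F_N = (L_J/L_N)/(d_J/d_N)² = 2316/144.0 = 16.08.
m_J − m_N = −2.5 log₁₀(16.08) = -3.02.

-3.02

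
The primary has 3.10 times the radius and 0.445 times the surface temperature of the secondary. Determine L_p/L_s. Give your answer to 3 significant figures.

0.377

From the Stefan–Boltzmann law, L ∝ R²T⁴, so
L_p/L_s = (R_p/R_s)² (T_p/T_s)⁴ = (3.10)² × (0.445)⁴ = 9.610 × 0.03921 = 0.3768.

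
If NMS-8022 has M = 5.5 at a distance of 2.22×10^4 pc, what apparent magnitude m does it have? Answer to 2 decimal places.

22.23

m = M + 5 log₁₀(d/10 pc) = 5.5 + 5 log₁₀(2.22×10^4/10)
  = 5.5 + 5 × 3.346 = 5.5 + 16.73 = 22.23.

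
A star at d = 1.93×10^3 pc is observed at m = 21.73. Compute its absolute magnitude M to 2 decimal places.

10.30

M = m − 5 log₁₀(d/10 pc) = 21.73 − 5 log₁₀(1.93×10^3/10)
  = 21.73 − 5 × 2.286 = 21.73 − 11.43 = 10.30.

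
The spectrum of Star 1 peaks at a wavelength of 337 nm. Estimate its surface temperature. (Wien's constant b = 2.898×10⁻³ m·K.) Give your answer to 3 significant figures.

T = b/λ_max = 2.898×10⁻³ / (337×10⁻⁹) = 8599 K.

8.60×10^3 K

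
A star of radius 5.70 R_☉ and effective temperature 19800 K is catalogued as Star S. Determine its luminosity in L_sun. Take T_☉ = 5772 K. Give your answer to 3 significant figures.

L/L_☉ = (R/R_☉)² (T/T_☉)⁴ = (5.70)² × (19800/5772)⁴
       = 32.49 × (3.430)⁴ = 32.49 × 138.5 = 4499.

4.50×10^3 L_sun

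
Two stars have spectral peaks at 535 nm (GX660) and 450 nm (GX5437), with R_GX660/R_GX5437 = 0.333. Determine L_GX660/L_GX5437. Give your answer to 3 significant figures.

Wien's law gives T ∝ 1/λ_max, so T_GX660/T_GX5437 = λ_GX5437/λ_GX660 = 450/535 = 0.8411.
Then L ∝ R²T⁴ gives L_GX660/L_GX5437 = (0.333)² × (0.8411)⁴ = 0.1109 × 0.5005 = 0.05550.

0.0555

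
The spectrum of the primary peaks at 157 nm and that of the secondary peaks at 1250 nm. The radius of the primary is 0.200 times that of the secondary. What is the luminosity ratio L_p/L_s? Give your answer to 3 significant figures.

Wien's law gives T ∝ 1/λ_max, so T_p/T_s = λ_s/λ_p = 1250/157 = 7.962.
Then L ∝ R²T⁴ gives L_p/L_s = (0.200)² × (7.962)⁴ = 0.04000 × 4018 = 160.7.

161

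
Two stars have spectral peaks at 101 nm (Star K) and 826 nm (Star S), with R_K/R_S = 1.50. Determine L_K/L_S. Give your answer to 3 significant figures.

Wien's law gives T ∝ 1/λ_max, so T_K/T_S = λ_S/λ_K = 826/101 = 8.178.
Then L ∝ R²T⁴ gives L_K/L_S = (1.50)² × (8.178)⁴ = 2.250 × 4473 = 1.007×10^4.

1.01×10^4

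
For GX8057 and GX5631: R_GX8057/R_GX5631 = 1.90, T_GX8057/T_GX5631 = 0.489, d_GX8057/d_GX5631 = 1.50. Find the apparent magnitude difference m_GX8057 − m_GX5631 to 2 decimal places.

L_GX8057/L_GX5631 = (1.90)²(0.489)⁴ = 0.2064.
F_GX8057/F_GX5631 = (L_GX8057/L_GX5631)/(d_GX8057/d_GX5631)² = 0.2064/2.250 = 0.09174.
m_GX8057 − m_GX5631 = −2.5 log₁₀(0.09174) = 2.59.

2.59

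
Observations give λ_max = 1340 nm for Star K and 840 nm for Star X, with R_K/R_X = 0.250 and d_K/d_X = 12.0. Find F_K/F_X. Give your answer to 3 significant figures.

Wien's law: T_K/T_X = λ_X/λ_K = 840/1340 = 0.6269.
L_K/L_X = (R_K/R_X)²(T_K/T_X)⁴ = (0.250)²(0.6269)⁴ = 0.009651.
F_K/F_X = (L_K/L_X)/(d_K/d_X)² = 0.009651/(12.0)² = 6.702×10^-5.

6.70×10^-5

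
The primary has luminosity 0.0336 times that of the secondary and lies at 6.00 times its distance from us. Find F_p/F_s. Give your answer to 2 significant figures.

F = L/(4πd²), so F_p/F_s = (L_p/L_s) / (d_p/d_s)²
= 0.0336 / (6.00)² = 0.0336 / 36.00 = 9.333×10^-4.

9.3×10^-4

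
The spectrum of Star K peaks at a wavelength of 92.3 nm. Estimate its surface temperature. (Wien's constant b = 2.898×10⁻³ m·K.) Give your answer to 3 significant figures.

T = b/λ_max = 2.898×10⁻³ / (92.3×10⁻⁹) = 3.140×10^4 K.

3.14×10^4 K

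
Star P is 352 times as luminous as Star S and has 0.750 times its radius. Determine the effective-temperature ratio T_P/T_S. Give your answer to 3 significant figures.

5.00

L ∝ R²T⁴ gives T ∝ (L/R²)^(1/4), so
T_P/T_S = (352 / 0.750²)^(1/4) = (625.8)^(1/4) = 5.002.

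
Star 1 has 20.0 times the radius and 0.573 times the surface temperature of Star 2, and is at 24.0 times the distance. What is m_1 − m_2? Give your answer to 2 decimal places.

L_1/L_2 = (20.0)²(0.573)⁴ = 43.12.
F_1/F_2 = (L_1/L_2)/(d_1/d_2)² = 43.12/576.0 = 0.07486.
m_1 − m_2 = −2.5 log₁₀(0.07486) = 2.81.

2.81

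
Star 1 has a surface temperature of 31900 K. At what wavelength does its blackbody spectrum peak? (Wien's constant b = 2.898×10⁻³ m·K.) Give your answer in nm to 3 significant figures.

λ_max = b/T = 2.898×10⁻³ / 31900 = 9.08×10^-8 m = 90.85 nm.

90.8 nm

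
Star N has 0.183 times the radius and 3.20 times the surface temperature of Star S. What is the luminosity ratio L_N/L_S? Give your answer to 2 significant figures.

3.5

From the Stefan–Boltzmann law, L ∝ R²T⁴, so
L_N/L_S = (R_N/R_S)² (T_N/T_S)⁴ = (0.183)² × (3.20)⁴ = 0.03349 × 104.9 = 3.512.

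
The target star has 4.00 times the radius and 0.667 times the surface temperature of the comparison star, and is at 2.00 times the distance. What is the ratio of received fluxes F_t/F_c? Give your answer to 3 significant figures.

0.792

L_t/L_c = (R_t/R_c)²(T_t/T_c)⁴ = (4.00)² × (0.667)⁴ = 3.167.
F_t/F_c = (L_t/L_c)/(d_t/d_c)² = 3.167 / (2.00)² = 0.7917.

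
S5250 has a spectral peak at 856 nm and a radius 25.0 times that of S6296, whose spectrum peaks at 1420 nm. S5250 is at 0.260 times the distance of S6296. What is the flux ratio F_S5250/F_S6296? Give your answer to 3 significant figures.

7.00×10^4

Wien's law: T_S5250/T_S6296 = λ_S6296/λ_S5250 = 1420/856 = 1.659.
L_S5250/L_S6296 = (R_S5250/R_S6296)²(T_S5250/T_S6296)⁴ = (25.0)²(1.659)⁴ = 4733.
F_S5250/F_S6296 = (L_S5250/L_S6296)/(d_S5250/d_S6296)² = 4733/(0.260)² = 7.002×10^4.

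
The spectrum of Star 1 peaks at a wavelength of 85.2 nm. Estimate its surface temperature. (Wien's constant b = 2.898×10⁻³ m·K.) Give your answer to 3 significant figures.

T = b/λ_max = 2.898×10⁻³ / (85.2×10⁻⁹) = 3.401×10^4 K.

3.40×10^4 K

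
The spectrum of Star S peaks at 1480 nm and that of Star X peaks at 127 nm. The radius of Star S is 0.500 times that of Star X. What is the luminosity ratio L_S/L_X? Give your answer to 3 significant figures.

Wien's law gives T ∝ 1/λ_max, so T_S/T_X = λ_X/λ_S = 127/1480 = 0.08581.
Then L ∝ R²T⁴ gives L_S/L_X = (0.500)² × (0.08581)⁴ = 0.2500 × 5.422×10^-5 = 1.356×10^-5.

1.36×10^-5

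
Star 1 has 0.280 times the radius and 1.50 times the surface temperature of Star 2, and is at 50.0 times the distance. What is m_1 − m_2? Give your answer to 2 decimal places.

9.50

L_1/L_2 = (0.280)²(1.50)⁴ = 0.3969.
F_1/F_2 = (L_1/L_2)/(d_1/d_2)² = 0.3969/2500 = 1.588×10^-4.
m_1 − m_2 = −2.5 log₁₀(1.588×10^-4) = 9.50.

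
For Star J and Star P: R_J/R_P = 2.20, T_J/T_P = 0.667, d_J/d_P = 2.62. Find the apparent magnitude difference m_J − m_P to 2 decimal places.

L_J/L_P = (2.20)²(0.667)⁴ = 0.9580.
F_J/F_P = (L_J/L_P)/(d_J/d_P)² = 0.9580/6.864 = 0.1396.
m_J − m_P = −2.5 log₁₀(0.1396) = 2.14.

2.14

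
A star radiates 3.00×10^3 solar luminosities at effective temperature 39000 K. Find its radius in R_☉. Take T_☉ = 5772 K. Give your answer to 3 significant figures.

R/R_☉ = √(L/L_☉) / (T/T_☉)² = √(3.00×10^3) / (6.757)²
       = 54.77 / 45.65 = 1.200.

1.20 R_☉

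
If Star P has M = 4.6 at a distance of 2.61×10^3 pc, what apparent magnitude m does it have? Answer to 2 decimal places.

m = M + 5 log₁₀(d/10 pc) = 4.6 + 5 log₁₀(2.61×10^3/10)
  = 4.6 + 5 × 2.417 = 4.6 + 12.08 = 16.68.

16.68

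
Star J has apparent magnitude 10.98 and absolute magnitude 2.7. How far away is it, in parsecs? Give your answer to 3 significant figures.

453 pc

m − M = 5 log₁₀(d/10 pc)
10.98 − (2.7) = 8.28 = 5 log₁₀(d/10)
d = 10 × 10^(8.28/5) = 10 × 10^1.656 = 452.9 pc.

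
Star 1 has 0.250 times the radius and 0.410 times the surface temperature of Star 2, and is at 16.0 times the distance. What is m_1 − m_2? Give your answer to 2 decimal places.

L_1/L_2 = (0.250)²(0.410)⁴ = 0.001766.
F_1/F_2 = (L_1/L_2)/(d_1/d_2)² = 0.001766/256.0 = 6.899×10^-6.
m_1 − m_2 = −2.5 log₁₀(6.899×10^-6) = 12.90.

12.90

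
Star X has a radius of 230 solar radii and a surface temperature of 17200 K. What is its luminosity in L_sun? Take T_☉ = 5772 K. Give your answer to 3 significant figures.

4.17×10^6 L_sun

L/L_☉ = (R/R_☉)² (T/T_☉)⁴ = (230)² × (17200/5772)⁴
       = 5.290×10^4 × (2.980)⁴ = 5.290×10^4 × 78.85 = 4.171×10^6.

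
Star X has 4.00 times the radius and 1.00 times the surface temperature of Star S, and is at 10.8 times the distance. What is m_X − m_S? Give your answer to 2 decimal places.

2.16

L_X/L_S = (4.00)²(1.00)⁴ = 16.00.
F_X/F_S = (L_X/L_S)/(d_X/d_S)² = 16.00/116.6 = 0.1372.
m_X − m_S = −2.5 log₁₀(0.1372) = 2.16.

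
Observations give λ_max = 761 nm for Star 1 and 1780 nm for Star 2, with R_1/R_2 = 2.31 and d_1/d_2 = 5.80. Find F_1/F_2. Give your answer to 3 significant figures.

Wien's law: T_1/T_2 = λ_2/λ_1 = 1780/761 = 2.339.
L_1/L_2 = (R_1/R_2)²(T_1/T_2)⁴ = (2.31)²(2.339)⁴ = 159.7.
F_1/F_2 = (L_1/L_2)/(d_1/d_2)² = 159.7/(5.80)² = 4.748.

4.75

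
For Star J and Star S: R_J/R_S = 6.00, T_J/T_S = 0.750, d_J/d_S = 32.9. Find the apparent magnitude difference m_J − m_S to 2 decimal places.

L_J/L_S = (6.00)²(0.750)⁴ = 11.39.
F_J/F_S = (L_J/L_S)/(d_J/d_S)² = 11.39/1082 = 0.01052.
m_J − m_S = −2.5 log₁₀(0.01052) = 4.94.

4.94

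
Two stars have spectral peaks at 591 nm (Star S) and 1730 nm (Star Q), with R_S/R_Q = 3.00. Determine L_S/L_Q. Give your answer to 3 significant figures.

Wien's law gives T ∝ 1/λ_max, so T_S/T_Q = λ_Q/λ_S = 1730/591 = 2.927.
Then L ∝ R²T⁴ gives L_S/L_Q = (3.00)² × (2.927)⁴ = 9.000 × 73.42 = 660.8.

661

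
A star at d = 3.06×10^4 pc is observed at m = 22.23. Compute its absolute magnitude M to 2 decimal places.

M = m − 5 log₁₀(d/10 pc) = 22.23 − 5 log₁₀(3.06×10^4/10)
  = 22.23 − 5 × 3.486 = 22.23 − 17.43 = 4.80.

4.80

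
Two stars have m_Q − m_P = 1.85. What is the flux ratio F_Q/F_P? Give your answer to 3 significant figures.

F_Q/F_P = 10^(−(m_Q − m_P)/2.5) = 10^(-1.85/2.5) = 10^-0.740 = 0.1820.

0.182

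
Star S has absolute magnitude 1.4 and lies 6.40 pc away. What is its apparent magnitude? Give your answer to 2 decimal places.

0.43

m = M + 5 log₁₀(d/10 pc) = 1.4 + 5 log₁₀(6.40/10)
  = 1.4 + 5 × -0.194 = 1.4 + -0.97 = 0.43.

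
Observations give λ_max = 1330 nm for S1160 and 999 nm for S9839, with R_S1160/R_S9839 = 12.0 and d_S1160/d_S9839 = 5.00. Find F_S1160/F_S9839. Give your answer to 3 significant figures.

Wien's law: T_S1160/T_S9839 = λ_S9839/λ_S1160 = 999/1330 = 0.7511.
L_S1160/L_S9839 = (R_S1160/R_S9839)²(T_S1160/T_S9839)⁴ = (12.0)²(0.7511)⁴ = 45.84.
F_S1160/F_S9839 = (L_S1160/L_S9839)/(d_S1160/d_S9839)² = 45.84/(5.00)² = 1.833.

1.83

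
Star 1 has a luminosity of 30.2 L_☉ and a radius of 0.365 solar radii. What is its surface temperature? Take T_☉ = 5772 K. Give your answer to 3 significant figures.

T/T_☉ = (L/L_☉)^(1/4) / (R/R_☉)^(1/2)
T = 5772 × (30.2)^(1/4) / √(0.365) = 5772 × 2.344 / 0.6042 = 2.240×10^4 K.

2.24×10^4 K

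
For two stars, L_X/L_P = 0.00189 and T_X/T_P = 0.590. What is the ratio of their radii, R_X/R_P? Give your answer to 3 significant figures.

L ∝ R²T⁴ gives R ∝ √L / T², so
R_X/R_P = √(0.00189) / (0.590)² = 0.04347 / 0.3481 = 0.1249.

0.125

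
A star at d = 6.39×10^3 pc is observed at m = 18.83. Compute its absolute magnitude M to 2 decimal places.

M = m − 5 log₁₀(d/10 pc) = 18.83 − 5 log₁₀(6.39×10^3/10)
  = 18.83 − 5 × 2.806 = 18.83 − 14.03 = 4.80.

4.80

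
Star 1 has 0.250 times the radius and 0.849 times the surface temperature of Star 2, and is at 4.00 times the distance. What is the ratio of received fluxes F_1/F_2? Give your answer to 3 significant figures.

0.00203

L_1/L_2 = (R_1/R_2)²(T_1/T_2)⁴ = (0.250)² × (0.849)⁴ = 0.03247.
F_1/F_2 = (L_1/L_2)/(d_1/d_2)² = 0.03247 / (4.00)² = 0.002030.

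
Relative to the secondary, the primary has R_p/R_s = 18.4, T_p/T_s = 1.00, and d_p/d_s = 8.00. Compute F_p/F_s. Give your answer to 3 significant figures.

L_p/L_s = (R_p/R_s)²(T_p/T_s)⁴ = (18.4)² × (1.00)⁴ = 338.6.
F_p/F_s = (L_p/L_s)/(d_p/d_s)² = 338.6 / (8.00)² = 5.290.

5.29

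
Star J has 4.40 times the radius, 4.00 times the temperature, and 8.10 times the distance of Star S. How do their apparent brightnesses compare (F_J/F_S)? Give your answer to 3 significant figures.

L_J/L_S = (R_J/R_S)²(T_J/T_S)⁴ = (4.40)² × (4.00)⁴ = 4956.
F_J/F_S = (L_J/L_S)/(d_J/d_S)² = 4956 / (8.10)² = 75.54.

75.5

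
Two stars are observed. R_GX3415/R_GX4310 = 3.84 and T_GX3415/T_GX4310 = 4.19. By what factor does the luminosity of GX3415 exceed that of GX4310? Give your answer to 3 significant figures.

From the Stefan–Boltzmann law, L ∝ R²T⁴, so
L_GX3415/L_GX4310 = (R_GX3415/R_GX4310)² (T_GX3415/T_GX4310)⁴ = (3.84)² × (4.19)⁴ = 14.75 × 308.2 = 4545.

4.54×10^3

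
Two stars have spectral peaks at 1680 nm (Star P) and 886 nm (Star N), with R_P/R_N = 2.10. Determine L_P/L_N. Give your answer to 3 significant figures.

Wien's law gives T ∝ 1/λ_max, so T_P/T_N = λ_N/λ_P = 886/1680 = 0.5274.
Then L ∝ R²T⁴ gives L_P/L_N = (2.10)² × (0.5274)⁴ = 4.410 × 0.07736 = 0.3411.

0.341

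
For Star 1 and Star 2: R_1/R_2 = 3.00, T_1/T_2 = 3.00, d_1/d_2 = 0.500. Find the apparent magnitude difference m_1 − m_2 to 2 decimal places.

L_1/L_2 = (3.00)²(3.00)⁴ = 729.0.
F_1/F_2 = (L_1/L_2)/(d_1/d_2)² = 729.0/0.2500 = 2916.
m_1 − m_2 = −2.5 log₁₀(2916) = -8.66.

-8.66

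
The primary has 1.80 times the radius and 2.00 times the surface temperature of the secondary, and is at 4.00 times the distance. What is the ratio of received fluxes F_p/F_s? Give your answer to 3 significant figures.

L_p/L_s = (R_p/R_s)²(T_p/T_s)⁴ = (1.80)² × (2.00)⁴ = 51.84.
F_p/F_s = (L_p/L_s)/(d_p/d_s)² = 51.84 / (4.00)² = 3.240.

3.24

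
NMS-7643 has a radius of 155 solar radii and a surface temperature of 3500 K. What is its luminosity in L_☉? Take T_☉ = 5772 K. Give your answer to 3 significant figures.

3.25×10^3 L_☉

L/L_☉ = (R/R_☉)² (T/T_☉)⁴ = (155)² × (3500/5772)⁴
       = 2.402×10^4 × (0.6064)⁴ = 2.402×10^4 × 0.1352 = 3248.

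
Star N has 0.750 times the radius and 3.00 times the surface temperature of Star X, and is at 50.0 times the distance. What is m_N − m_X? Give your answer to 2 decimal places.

L_N/L_X = (0.750)²(3.00)⁴ = 45.56.
F_N/F_X = (L_N/L_X)/(d_N/d_X)² = 45.56/2500 = 0.01823.
m_N − m_X = −2.5 log₁₀(0.01823) = 4.35.

4.35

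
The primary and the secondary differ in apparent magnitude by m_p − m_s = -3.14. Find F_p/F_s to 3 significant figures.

F_p/F_s = 10^(−(m_p − m_s)/2.5) = 10^(3.14/2.5) = 10^1.256 = 18.03.

18.0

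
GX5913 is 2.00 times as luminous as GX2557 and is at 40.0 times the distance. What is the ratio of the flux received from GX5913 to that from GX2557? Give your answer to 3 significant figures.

F = L/(4πd²), so F_GX5913/F_GX2557 = (L_GX5913/L_GX2557) / (d_GX5913/d_GX2557)²
= 2.00 / (40.0)² = 2.00 / 1600 = 0.001250.

0.00125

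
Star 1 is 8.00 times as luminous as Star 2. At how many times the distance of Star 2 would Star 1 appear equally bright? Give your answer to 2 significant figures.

2.8

Equal flux requires L_1/d_1² = L_2/d_2², so d_1/d_2 = √(L_1/L_2)
= √(8.00) = 2.828.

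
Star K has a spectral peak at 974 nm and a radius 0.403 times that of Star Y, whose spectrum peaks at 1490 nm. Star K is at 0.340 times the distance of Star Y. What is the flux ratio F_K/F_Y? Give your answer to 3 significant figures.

Wien's law: T_K/T_Y = λ_Y/λ_K = 1490/974 = 1.530.
L_K/L_Y = (R_K/R_Y)²(T_K/T_Y)⁴ = (0.403)²(1.530)⁴ = 0.8894.
F_K/F_Y = (L_K/L_Y)/(d_K/d_Y)² = 0.8894/(0.340)² = 7.694.

7.69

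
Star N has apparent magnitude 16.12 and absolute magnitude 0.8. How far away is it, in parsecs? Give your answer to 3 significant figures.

1.16×10^4 pc

m − M = 5 log₁₀(d/10 pc)
16.12 − (0.8) = 15.32 = 5 log₁₀(d/10)
d = 10 × 10^(15.32/5) = 10 × 10^3.064 = 1.159×10^4 pc.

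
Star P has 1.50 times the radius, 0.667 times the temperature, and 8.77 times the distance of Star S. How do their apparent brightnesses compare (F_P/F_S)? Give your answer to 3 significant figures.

0.00579

L_P/L_S = (R_P/R_S)²(T_P/T_S)⁴ = (1.50)² × (0.667)⁴ = 0.4453.
F_P/F_S = (L_P/L_S)/(d_P/d_S)² = 0.4453 / (8.77)² = 0.005790.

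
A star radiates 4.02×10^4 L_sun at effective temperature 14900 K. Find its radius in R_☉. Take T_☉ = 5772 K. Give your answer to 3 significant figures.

30.1 R_☉

R/R_☉ = √(L/L_☉) / (T/T_☉)² = √(4.02×10^4) / (2.581)²
       = 200.5 / 6.664 = 30.09.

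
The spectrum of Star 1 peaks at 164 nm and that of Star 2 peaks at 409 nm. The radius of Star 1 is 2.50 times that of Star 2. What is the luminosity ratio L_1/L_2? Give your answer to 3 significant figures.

242

Wien's law gives T ∝ 1/λ_max, so T_1/T_2 = λ_2/λ_1 = 409/164 = 2.494.
Then L ∝ R²T⁴ gives L_1/L_2 = (2.50)² × (2.494)⁴ = 6.250 × 38.68 = 241.8.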